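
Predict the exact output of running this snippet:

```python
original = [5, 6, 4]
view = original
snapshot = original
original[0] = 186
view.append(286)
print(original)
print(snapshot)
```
[186, 6, 4, 286]
[186, 6, 4, 286]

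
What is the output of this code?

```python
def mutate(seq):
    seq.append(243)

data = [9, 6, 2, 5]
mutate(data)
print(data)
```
[9, 6, 2, 5, 243]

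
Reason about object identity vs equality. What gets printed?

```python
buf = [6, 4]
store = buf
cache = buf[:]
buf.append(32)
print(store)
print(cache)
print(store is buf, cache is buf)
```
[6, 4, 32]
[6, 4]
True False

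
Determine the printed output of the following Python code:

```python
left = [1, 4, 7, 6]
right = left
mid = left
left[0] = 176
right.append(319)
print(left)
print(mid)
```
[176, 4, 7, 6, 319]
[176, 4, 7, 6, 319]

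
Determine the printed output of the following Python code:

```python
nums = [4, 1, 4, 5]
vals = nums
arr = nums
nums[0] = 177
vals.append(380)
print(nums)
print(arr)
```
[177, 1, 4, 5, 380]
[177, 1, 4, 5, 380]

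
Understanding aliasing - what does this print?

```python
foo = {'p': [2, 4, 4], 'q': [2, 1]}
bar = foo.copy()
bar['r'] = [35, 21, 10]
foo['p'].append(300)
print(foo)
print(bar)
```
{'p': [2, 4, 4, 300], 'q': [2, 1]}
{'p': [2, 4, 4, 300], 'q': [2, 1], 'r': [35, 21, 10]}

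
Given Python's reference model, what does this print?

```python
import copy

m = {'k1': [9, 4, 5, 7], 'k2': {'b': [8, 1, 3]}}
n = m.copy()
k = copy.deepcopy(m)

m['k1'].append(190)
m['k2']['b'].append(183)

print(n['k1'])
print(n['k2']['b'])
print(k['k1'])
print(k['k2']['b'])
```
[9, 4, 5, 7, 190]
[8, 1, 3, 183]
[9, 4, 5, 7]
[8, 1, 3]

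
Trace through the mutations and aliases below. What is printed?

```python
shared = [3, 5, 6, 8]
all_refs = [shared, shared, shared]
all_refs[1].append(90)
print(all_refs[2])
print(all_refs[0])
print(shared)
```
[3, 5, 6, 8, 90]
[3, 5, 6, 8, 90]
[3, 5, 6, 8, 90]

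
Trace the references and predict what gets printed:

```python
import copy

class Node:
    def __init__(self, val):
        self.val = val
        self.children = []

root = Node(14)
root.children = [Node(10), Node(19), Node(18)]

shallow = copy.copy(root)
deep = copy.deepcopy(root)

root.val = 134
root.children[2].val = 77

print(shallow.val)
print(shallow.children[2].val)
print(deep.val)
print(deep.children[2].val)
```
14
77
14
18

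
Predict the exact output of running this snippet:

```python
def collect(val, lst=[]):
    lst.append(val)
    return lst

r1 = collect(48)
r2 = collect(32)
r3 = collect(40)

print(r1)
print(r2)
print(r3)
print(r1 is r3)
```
[48, 32, 40]
[48, 32, 40]
[48, 32, 40]
True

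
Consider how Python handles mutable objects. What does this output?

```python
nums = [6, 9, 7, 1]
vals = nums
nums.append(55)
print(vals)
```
[6, 9, 7, 1, 55]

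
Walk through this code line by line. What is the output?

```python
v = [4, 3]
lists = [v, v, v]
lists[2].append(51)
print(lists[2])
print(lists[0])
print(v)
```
[4, 3, 51]
[4, 3, 51]
[4, 3, 51]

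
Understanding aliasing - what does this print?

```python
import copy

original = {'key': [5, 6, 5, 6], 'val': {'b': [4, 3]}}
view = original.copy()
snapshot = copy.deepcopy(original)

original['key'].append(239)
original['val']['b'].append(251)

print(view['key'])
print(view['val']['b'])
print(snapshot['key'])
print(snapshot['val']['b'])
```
[5, 6, 5, 6, 239]
[4, 3, 251]
[5, 6, 5, 6]
[4, 3]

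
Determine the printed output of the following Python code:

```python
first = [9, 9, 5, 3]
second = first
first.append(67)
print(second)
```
[9, 9, 5, 3, 67]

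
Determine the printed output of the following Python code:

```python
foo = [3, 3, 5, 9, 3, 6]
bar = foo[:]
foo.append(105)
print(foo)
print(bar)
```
[3, 3, 5, 9, 3, 6, 105]
[3, 3, 5, 9, 3, 6]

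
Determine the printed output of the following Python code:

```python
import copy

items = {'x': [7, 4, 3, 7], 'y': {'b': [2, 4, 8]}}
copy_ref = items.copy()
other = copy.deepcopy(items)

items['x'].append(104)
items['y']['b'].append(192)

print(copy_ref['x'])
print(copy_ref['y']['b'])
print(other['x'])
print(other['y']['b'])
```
[7, 4, 3, 7, 104]
[2, 4, 8, 192]
[7, 4, 3, 7]
[2, 4, 8]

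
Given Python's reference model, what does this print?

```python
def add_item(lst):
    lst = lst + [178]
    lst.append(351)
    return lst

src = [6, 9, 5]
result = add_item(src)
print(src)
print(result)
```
[6, 9, 5]
[6, 9, 5, 178, 351]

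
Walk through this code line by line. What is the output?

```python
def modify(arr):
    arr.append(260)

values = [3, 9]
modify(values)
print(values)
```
[3, 9, 260]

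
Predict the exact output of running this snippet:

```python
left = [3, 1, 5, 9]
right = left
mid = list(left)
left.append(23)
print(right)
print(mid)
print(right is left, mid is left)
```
[3, 1, 5, 9, 23]
[3, 1, 5, 9]
True False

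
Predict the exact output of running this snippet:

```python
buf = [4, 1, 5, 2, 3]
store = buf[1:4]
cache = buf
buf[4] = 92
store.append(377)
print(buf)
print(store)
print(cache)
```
[4, 1, 5, 2, 92]
[1, 5, 2, 377]
[4, 1, 5, 2, 92]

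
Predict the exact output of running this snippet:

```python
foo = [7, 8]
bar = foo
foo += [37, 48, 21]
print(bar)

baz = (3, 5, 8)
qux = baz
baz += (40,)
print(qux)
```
[7, 8, 37, 48, 21]
(3, 5, 8)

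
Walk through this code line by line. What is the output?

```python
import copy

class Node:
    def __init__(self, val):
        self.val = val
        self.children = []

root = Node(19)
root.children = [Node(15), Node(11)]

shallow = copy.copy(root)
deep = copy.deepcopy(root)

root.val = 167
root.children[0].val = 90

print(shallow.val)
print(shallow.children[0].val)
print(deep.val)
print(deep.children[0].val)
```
19
90
19
15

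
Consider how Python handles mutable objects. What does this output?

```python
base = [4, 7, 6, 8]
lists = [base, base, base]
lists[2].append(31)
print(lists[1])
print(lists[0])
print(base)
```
[4, 7, 6, 8, 31]
[4, 7, 6, 8, 31]
[4, 7, 6, 8, 31]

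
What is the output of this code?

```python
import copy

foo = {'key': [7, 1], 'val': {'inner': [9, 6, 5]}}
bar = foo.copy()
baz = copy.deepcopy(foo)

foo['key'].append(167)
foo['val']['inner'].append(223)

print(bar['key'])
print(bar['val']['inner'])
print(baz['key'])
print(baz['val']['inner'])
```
[7, 1, 167]
[9, 6, 5, 223]
[7, 1]
[9, 6, 5]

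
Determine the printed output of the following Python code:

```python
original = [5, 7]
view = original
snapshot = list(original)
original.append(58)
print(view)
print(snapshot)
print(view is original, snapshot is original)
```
[5, 7, 58]
[5, 7]
True False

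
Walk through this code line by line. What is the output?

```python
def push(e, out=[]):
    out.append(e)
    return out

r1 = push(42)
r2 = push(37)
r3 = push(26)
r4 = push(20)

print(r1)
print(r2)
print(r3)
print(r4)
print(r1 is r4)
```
[42, 37, 26, 20]
[42, 37, 26, 20]
[42, 37, 26, 20]
[42, 37, 26, 20]
True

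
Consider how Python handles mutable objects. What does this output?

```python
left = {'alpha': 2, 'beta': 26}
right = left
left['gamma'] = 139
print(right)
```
{'alpha': 2, 'beta': 26, 'gamma': 139}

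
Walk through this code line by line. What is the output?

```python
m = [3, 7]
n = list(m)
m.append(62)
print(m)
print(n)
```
[3, 7, 62]
[3, 7]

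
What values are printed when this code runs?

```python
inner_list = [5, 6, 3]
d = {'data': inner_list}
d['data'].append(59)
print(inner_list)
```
[5, 6, 3, 59]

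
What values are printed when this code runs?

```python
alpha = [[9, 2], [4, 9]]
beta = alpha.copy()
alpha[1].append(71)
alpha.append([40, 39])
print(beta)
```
[[9, 2], [4, 9, 71]]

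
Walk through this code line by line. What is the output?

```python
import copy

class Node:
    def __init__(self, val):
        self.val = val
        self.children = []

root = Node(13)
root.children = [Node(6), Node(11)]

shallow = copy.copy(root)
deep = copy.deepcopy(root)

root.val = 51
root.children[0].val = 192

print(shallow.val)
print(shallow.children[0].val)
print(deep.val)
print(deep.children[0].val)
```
13
192
13
6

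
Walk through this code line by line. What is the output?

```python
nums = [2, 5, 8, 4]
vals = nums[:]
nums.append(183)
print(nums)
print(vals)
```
[2, 5, 8, 4, 183]
[2, 5, 8, 4]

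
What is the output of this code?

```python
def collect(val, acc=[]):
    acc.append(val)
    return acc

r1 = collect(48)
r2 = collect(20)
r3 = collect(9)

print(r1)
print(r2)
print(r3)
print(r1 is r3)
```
[48, 20, 9]
[48, 20, 9]
[48, 20, 9]
True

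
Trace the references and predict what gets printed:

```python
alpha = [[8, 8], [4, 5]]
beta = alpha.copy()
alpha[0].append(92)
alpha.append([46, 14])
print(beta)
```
[[8, 8, 92], [4, 5]]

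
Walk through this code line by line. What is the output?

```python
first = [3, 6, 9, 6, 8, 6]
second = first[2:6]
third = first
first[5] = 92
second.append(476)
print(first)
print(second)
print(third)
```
[3, 6, 9, 6, 8, 92]
[9, 6, 8, 6, 476]
[3, 6, 9, 6, 8, 92]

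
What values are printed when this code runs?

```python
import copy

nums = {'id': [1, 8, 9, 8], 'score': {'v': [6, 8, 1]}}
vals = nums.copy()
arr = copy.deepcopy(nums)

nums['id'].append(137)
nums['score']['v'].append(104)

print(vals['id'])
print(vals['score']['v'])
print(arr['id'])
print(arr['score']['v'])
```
[1, 8, 9, 8, 137]
[6, 8, 1, 104]
[1, 8, 9, 8]
[6, 8, 1]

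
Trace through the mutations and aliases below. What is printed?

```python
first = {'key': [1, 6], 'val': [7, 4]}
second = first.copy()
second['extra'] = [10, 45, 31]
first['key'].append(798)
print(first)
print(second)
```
{'key': [1, 6, 798], 'val': [7, 4]}
{'key': [1, 6, 798], 'val': [7, 4], 'extra': [10, 45, 31]}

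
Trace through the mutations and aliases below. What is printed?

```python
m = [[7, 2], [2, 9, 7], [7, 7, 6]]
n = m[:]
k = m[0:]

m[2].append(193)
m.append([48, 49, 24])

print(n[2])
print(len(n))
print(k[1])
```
[7, 7, 6, 193]
3
[2, 9, 7]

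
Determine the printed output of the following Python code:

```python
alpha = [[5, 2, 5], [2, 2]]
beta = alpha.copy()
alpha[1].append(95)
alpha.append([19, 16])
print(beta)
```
[[5, 2, 5], [2, 2, 95]]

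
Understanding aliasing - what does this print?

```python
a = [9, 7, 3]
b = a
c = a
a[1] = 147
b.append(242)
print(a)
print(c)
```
[9, 147, 3, 242]
[9, 147, 3, 242]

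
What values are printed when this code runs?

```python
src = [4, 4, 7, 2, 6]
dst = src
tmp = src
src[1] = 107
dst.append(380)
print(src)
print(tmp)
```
[4, 107, 7, 2, 6, 380]
[4, 107, 7, 2, 6, 380]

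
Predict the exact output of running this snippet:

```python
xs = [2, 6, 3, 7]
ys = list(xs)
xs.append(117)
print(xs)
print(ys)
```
[2, 6, 3, 7, 117]
[2, 6, 3, 7]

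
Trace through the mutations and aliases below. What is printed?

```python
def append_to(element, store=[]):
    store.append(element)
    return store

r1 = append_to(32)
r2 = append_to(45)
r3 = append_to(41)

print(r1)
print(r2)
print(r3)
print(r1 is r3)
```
[32, 45, 41]
[32, 45, 41]
[32, 45, 41]
True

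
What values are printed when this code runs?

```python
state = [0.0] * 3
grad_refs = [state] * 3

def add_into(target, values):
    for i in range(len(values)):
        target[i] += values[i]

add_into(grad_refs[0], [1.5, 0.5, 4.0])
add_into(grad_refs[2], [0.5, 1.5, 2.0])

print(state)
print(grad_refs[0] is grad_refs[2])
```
[2.0, 2.0, 6.0]
True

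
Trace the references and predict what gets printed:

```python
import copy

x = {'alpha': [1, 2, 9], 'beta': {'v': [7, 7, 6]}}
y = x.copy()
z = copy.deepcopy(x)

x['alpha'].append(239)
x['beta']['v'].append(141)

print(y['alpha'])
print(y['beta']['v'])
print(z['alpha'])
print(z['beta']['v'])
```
[1, 2, 9, 239]
[7, 7, 6, 141]
[1, 2, 9]
[7, 7, 6]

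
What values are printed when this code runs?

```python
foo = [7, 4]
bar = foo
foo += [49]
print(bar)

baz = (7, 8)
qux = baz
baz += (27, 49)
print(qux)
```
[7, 4, 49]
(7, 8)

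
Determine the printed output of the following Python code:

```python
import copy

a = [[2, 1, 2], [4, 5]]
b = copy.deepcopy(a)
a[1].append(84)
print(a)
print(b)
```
[[2, 1, 2], [4, 5, 84]]
[[2, 1, 2], [4, 5]]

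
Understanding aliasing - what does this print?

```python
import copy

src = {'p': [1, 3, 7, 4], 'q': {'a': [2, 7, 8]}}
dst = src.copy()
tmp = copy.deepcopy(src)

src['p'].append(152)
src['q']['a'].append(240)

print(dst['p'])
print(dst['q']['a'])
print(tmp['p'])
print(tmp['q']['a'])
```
[1, 3, 7, 4, 152]
[2, 7, 8, 240]
[1, 3, 7, 4]
[2, 7, 8]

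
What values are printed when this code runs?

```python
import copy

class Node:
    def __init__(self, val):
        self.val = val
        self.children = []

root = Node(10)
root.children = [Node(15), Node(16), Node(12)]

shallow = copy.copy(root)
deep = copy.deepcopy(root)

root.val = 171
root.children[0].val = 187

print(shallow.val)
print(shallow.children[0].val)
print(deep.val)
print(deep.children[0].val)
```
10
187
10
15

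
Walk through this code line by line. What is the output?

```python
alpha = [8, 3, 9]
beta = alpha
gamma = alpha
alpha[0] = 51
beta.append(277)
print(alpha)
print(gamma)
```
[51, 3, 9, 277]
[51, 3, 9, 277]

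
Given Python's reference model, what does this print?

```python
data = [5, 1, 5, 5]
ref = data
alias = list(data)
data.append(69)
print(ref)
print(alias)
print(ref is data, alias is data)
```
[5, 1, 5, 5, 69]
[5, 1, 5, 5]
True False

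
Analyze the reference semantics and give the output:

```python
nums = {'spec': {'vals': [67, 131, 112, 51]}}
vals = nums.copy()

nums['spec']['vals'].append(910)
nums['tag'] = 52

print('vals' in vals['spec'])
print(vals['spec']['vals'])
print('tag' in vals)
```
True
[67, 131, 112, 51, 910]
False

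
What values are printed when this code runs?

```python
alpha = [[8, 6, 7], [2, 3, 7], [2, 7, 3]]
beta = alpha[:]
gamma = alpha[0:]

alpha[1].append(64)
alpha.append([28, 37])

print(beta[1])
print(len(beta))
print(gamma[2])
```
[2, 3, 7, 64]
3
[2, 7, 3]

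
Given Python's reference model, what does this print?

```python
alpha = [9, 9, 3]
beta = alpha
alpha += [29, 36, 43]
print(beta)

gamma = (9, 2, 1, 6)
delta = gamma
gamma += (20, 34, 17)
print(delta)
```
[9, 9, 3, 29, 36, 43]
(9, 2, 1, 6)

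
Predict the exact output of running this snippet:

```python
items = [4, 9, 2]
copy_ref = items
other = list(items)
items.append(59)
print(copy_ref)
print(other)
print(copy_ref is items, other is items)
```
[4, 9, 2, 59]
[4, 9, 2]
True False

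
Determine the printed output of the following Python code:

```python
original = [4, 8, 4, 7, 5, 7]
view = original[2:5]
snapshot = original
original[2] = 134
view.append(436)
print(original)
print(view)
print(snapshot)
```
[4, 8, 134, 7, 5, 7]
[4, 7, 5, 436]
[4, 8, 134, 7, 5, 7]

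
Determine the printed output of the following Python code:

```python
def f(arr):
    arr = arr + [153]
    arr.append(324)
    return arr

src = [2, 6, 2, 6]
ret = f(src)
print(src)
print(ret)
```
[2, 6, 2, 6]
[2, 6, 2, 6, 153, 324]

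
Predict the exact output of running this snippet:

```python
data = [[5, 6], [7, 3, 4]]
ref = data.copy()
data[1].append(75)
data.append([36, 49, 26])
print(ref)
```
[[5, 6], [7, 3, 4, 75]]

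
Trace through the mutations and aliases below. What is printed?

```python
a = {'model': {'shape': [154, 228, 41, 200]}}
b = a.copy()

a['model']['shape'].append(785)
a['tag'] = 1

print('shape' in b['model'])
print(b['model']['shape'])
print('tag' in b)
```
True
[154, 228, 41, 200, 785]
False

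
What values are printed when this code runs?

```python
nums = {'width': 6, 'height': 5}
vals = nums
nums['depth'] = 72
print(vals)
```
{'width': 6, 'height': 5, 'depth': 72}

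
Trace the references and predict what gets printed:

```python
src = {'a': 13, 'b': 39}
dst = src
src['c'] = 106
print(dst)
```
{'a': 13, 'b': 39, 'c': 106}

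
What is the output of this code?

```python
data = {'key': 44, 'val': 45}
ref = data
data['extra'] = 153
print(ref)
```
{'key': 44, 'val': 45, 'extra': 153}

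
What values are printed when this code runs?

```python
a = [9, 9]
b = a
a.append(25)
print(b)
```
[9, 9, 25]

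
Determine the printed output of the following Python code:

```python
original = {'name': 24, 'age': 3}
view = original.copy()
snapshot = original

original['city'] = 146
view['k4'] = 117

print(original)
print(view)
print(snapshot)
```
{'name': 24, 'age': 3, 'city': 146}
{'name': 24, 'age': 3, 'k4': 117}
{'name': 24, 'age': 3, 'city': 146}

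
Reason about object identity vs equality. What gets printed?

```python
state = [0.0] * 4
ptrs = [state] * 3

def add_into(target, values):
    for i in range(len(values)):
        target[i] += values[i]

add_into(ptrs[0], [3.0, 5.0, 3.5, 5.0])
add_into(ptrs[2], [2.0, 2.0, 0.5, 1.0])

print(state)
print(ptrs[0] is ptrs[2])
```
[5.0, 7.0, 4.0, 6.0]
True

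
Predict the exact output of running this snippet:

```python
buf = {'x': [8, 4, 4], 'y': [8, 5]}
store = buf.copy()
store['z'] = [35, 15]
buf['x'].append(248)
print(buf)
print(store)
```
{'x': [8, 4, 4, 248], 'y': [8, 5]}
{'x': [8, 4, 4, 248], 'y': [8, 5], 'z': [35, 15]}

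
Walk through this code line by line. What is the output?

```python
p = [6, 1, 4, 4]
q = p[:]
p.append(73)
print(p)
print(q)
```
[6, 1, 4, 4, 73]
[6, 1, 4, 4]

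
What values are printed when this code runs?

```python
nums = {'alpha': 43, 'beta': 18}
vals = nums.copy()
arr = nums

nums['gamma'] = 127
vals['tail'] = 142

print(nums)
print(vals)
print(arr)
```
{'alpha': 43, 'beta': 18, 'gamma': 127}
{'alpha': 43, 'beta': 18, 'tail': 142}
{'alpha': 43, 'beta': 18, 'gamma': 127}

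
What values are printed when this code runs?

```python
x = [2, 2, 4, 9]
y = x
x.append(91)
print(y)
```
[2, 2, 4, 9, 91]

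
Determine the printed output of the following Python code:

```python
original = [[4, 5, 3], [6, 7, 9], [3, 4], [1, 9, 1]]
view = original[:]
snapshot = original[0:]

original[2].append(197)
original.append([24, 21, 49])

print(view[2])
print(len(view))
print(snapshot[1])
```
[3, 4, 197]
4
[6, 7, 9]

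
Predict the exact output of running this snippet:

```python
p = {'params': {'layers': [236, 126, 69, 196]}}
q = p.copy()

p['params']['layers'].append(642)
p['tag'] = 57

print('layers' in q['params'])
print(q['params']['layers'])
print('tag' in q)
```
True
[236, 126, 69, 196, 642]
False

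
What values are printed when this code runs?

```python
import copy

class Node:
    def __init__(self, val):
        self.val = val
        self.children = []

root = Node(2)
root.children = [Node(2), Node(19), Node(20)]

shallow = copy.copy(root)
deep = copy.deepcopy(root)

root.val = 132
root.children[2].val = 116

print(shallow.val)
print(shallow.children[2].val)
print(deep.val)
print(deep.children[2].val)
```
2
116
2
20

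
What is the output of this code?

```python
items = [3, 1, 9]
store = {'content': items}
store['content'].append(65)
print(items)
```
[3, 1, 9, 65]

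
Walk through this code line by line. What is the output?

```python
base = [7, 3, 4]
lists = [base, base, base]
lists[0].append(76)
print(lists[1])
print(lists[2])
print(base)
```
[7, 3, 4, 76]
[7, 3, 4, 76]
[7, 3, 4, 76]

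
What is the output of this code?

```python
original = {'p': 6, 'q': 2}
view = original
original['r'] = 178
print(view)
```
{'p': 6, 'q': 2, 'r': 178}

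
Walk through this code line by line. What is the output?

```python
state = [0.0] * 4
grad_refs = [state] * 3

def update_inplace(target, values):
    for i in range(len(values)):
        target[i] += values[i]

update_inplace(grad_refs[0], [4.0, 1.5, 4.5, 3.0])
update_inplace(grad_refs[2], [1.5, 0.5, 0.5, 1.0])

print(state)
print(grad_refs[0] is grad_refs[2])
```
[5.5, 2.0, 5.0, 4.0]
True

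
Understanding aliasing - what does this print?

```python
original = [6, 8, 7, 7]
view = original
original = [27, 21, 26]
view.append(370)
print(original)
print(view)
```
[27, 21, 26]
[6, 8, 7, 7, 370]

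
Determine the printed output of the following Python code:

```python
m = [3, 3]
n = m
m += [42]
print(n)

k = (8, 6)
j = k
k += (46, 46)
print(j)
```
[3, 3, 42]
(8, 6)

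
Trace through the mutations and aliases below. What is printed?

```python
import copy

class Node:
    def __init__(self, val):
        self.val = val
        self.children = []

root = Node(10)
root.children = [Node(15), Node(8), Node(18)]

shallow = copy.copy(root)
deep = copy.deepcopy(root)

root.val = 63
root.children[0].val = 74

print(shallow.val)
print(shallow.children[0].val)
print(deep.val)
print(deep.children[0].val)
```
10
74
10
15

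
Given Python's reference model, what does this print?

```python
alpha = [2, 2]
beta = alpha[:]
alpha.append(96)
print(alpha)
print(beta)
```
[2, 2, 96]
[2, 2]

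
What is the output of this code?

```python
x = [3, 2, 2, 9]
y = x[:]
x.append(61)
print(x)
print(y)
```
[3, 2, 2, 9, 61]
[3, 2, 2, 9]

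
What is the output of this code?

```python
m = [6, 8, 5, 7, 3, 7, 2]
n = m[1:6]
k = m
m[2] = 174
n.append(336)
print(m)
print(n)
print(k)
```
[6, 8, 174, 7, 3, 7, 2]
[8, 5, 7, 3, 7, 336]
[6, 8, 174, 7, 3, 7, 2]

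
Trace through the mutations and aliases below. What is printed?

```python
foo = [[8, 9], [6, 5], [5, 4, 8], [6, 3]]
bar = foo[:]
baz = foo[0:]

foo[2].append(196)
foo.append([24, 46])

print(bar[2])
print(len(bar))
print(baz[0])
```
[5, 4, 8, 196]
4
[8, 9]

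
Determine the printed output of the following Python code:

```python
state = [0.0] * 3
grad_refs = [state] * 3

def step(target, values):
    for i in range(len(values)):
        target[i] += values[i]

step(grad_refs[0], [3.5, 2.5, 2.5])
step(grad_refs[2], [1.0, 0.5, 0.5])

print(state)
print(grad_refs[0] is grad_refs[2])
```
[4.5, 3.0, 3.0]
True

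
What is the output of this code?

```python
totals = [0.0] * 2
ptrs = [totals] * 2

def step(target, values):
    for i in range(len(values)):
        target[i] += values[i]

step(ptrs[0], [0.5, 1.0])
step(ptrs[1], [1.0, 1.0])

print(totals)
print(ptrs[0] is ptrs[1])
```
[1.5, 2.0]
True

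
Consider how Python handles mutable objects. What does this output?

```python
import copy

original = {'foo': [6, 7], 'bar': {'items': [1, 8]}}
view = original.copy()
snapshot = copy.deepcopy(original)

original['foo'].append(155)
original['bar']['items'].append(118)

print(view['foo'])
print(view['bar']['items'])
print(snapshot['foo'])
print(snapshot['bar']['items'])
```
[6, 7, 155]
[1, 8, 118]
[6, 7]
[1, 8]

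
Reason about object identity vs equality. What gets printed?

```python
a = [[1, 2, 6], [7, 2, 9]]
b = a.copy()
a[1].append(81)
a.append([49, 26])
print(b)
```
[[1, 2, 6], [7, 2, 9, 81]]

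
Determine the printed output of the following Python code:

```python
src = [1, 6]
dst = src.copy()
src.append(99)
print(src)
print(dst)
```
[1, 6, 99]
[1, 6]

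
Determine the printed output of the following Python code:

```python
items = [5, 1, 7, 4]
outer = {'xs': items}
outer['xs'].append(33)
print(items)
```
[5, 1, 7, 4, 33]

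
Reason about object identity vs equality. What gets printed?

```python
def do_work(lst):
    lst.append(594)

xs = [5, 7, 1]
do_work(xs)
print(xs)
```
[5, 7, 1, 594]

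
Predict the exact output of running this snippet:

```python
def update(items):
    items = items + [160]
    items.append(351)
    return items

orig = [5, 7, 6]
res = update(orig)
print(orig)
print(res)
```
[5, 7, 6]
[5, 7, 6, 160, 351]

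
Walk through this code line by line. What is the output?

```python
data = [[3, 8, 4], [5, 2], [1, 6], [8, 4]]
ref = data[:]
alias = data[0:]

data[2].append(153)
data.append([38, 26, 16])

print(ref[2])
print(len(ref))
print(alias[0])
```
[1, 6, 153]
4
[3, 8, 4]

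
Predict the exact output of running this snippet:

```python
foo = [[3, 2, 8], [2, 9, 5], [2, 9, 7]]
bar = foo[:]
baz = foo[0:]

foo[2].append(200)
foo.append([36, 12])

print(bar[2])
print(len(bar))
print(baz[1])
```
[2, 9, 7, 200]
3
[2, 9, 5]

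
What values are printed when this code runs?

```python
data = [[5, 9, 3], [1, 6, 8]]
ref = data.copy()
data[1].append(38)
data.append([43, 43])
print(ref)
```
[[5, 9, 3], [1, 6, 8, 38]]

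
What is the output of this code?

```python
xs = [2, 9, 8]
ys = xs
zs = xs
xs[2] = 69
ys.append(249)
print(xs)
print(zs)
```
[2, 9, 69, 249]
[2, 9, 69, 249]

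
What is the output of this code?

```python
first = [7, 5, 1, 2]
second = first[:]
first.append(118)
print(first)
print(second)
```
[7, 5, 1, 2, 118]
[7, 5, 1, 2]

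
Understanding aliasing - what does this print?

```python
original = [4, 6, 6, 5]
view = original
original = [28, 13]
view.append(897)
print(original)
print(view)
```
[28, 13]
[4, 6, 6, 5, 897]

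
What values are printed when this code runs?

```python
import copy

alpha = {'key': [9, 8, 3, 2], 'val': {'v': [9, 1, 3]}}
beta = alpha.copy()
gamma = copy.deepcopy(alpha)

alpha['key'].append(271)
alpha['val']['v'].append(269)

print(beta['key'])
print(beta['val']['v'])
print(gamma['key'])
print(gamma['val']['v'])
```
[9, 8, 3, 2, 271]
[9, 1, 3, 269]
[9, 8, 3, 2]
[9, 1, 3]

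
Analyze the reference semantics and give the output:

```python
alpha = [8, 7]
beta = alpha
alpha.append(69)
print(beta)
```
[8, 7, 69]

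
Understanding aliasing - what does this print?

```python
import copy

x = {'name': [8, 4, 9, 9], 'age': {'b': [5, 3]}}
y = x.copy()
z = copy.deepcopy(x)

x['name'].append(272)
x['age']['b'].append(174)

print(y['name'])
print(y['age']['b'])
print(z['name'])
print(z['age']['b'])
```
[8, 4, 9, 9, 272]
[5, 3, 174]
[8, 4, 9, 9]
[5, 3]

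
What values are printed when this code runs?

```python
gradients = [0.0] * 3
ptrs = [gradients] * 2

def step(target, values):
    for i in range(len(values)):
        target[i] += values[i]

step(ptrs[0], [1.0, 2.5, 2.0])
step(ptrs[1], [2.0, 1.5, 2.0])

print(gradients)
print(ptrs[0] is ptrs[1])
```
[3.0, 4.0, 4.0]
True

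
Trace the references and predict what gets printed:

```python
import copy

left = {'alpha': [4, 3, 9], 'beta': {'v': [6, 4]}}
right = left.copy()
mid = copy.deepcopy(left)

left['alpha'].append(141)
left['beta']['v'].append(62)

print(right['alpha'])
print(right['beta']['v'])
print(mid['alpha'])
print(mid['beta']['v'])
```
[4, 3, 9, 141]
[6, 4, 62]
[4, 3, 9]
[6, 4]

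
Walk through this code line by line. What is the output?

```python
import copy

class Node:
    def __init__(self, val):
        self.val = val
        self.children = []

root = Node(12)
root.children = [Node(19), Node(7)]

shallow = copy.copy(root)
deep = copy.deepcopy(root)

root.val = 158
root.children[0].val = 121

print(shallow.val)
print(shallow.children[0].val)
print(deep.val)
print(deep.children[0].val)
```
12
121
12
19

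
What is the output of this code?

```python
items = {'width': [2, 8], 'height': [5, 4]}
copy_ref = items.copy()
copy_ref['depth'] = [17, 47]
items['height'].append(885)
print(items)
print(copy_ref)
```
{'width': [2, 8], 'height': [5, 4, 885]}
{'width': [2, 8], 'height': [5, 4, 885], 'depth': [17, 47]}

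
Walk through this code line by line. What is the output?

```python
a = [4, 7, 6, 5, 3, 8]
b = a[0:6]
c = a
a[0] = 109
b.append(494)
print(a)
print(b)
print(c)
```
[109, 7, 6, 5, 3, 8]
[4, 7, 6, 5, 3, 8, 494]
[109, 7, 6, 5, 3, 8]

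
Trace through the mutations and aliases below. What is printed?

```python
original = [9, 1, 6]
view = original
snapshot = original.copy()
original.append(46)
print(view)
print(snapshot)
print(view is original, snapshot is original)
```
[9, 1, 6, 46]
[9, 1, 6]
True False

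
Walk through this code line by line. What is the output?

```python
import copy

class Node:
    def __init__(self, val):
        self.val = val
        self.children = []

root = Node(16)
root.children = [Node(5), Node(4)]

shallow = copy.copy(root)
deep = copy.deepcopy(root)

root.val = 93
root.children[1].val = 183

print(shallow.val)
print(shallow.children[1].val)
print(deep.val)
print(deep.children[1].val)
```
16
183
16
4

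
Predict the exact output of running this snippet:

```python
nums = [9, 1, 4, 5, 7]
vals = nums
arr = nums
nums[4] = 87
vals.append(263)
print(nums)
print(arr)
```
[9, 1, 4, 5, 87, 263]
[9, 1, 4, 5, 87, 263]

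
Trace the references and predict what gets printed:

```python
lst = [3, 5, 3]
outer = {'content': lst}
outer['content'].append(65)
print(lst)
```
[3, 5, 3, 65]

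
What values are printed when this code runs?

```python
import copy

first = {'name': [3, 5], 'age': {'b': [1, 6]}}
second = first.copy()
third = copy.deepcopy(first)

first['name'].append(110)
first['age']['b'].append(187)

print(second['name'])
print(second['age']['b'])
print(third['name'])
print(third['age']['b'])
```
[3, 5, 110]
[1, 6, 187]
[3, 5]
[1, 6]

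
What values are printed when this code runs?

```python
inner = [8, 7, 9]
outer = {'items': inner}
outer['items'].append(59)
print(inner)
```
[8, 7, 9, 59]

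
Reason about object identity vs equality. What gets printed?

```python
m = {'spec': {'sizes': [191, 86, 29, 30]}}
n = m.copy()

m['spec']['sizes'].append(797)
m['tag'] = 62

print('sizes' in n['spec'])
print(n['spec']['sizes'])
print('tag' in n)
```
True
[191, 86, 29, 30, 797]
False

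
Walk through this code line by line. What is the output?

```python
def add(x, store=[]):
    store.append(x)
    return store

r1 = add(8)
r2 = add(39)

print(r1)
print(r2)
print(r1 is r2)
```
[8, 39]
[8, 39]
True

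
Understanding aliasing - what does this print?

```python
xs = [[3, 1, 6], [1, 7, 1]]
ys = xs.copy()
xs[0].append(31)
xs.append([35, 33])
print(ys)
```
[[3, 1, 6, 31], [1, 7, 1]]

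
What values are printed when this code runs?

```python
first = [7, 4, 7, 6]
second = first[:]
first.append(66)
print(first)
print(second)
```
[7, 4, 7, 6, 66]
[7, 4, 7, 6]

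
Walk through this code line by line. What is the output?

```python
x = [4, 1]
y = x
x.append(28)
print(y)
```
[4, 1, 28]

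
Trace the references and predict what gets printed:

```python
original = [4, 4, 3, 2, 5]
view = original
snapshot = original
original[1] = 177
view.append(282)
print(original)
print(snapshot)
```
[4, 177, 3, 2, 5, 282]
[4, 177, 3, 2, 5, 282]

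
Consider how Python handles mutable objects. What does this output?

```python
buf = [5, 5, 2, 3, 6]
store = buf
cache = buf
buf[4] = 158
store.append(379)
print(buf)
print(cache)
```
[5, 5, 2, 3, 158, 379]
[5, 5, 2, 3, 158, 379]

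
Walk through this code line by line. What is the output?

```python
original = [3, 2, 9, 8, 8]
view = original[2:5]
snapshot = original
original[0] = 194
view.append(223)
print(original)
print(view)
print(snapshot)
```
[194, 2, 9, 8, 8]
[9, 8, 8, 223]
[194, 2, 9, 8, 8]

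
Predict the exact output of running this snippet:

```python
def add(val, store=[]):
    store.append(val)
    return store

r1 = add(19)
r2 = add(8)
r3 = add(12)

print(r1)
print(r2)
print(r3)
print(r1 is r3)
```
[19, 8, 12]
[19, 8, 12]
[19, 8, 12]
True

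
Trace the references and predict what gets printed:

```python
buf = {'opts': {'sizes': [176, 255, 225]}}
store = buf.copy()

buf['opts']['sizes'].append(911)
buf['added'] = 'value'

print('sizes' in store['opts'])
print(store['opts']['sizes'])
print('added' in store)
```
True
[176, 255, 225, 911]
False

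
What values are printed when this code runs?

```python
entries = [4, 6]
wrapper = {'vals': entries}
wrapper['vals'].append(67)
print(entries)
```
[4, 6, 67]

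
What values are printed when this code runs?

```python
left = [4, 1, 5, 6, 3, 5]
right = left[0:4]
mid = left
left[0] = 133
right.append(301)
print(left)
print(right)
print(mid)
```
[133, 1, 5, 6, 3, 5]
[4, 1, 5, 6, 301]
[133, 1, 5, 6, 3, 5]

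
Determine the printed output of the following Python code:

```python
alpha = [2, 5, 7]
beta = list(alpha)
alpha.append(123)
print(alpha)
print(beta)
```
[2, 5, 7, 123]
[2, 5, 7]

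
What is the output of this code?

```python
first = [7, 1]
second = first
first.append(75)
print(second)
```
[7, 1, 75]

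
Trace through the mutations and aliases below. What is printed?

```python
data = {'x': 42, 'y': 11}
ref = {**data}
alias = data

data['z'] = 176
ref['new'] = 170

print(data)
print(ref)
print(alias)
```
{'x': 42, 'y': 11, 'z': 176}
{'x': 42, 'y': 11, 'new': 170}
{'x': 42, 'y': 11, 'z': 176}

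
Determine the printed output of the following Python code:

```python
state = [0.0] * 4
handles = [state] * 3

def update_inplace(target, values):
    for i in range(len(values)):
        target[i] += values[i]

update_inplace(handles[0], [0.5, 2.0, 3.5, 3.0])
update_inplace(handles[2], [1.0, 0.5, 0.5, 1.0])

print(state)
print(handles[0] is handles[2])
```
[1.5, 2.5, 4.0, 4.0]
True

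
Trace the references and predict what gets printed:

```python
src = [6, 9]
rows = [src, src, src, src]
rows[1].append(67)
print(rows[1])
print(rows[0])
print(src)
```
[6, 9, 67]
[6, 9, 67]
[6, 9, 67]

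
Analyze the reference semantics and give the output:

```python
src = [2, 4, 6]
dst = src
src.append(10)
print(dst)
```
[2, 4, 6, 10]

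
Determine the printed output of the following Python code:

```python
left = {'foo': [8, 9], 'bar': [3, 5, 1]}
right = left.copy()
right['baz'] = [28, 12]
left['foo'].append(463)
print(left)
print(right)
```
{'foo': [8, 9, 463], 'bar': [3, 5, 1]}
{'foo': [8, 9, 463], 'bar': [3, 5, 1], 'baz': [28, 12]}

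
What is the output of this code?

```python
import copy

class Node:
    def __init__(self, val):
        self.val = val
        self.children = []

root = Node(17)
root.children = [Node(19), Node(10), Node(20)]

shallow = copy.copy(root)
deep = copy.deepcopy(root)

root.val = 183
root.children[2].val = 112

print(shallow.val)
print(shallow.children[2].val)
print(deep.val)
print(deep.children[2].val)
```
17
112
17
20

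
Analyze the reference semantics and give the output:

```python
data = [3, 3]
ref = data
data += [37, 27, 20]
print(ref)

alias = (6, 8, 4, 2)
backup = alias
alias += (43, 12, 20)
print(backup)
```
[3, 3, 37, 27, 20]
(6, 8, 4, 2)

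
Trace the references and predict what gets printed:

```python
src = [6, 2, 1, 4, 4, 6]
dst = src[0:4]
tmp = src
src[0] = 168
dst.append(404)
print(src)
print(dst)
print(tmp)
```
[168, 2, 1, 4, 4, 6]
[6, 2, 1, 4, 404]
[168, 2, 1, 4, 4, 6]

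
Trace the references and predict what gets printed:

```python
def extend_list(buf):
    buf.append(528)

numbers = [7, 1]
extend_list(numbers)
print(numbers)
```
[7, 1, 528]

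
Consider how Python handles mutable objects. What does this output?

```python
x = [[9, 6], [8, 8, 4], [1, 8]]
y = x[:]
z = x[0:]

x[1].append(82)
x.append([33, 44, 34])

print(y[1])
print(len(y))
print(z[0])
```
[8, 8, 4, 82]
3
[9, 6]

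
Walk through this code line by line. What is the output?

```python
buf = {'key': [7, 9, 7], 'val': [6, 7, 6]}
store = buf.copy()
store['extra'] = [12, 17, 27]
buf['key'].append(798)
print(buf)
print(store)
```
{'key': [7, 9, 7, 798], 'val': [6, 7, 6]}
{'key': [7, 9, 7, 798], 'val': [6, 7, 6], 'extra': [12, 17, 27]}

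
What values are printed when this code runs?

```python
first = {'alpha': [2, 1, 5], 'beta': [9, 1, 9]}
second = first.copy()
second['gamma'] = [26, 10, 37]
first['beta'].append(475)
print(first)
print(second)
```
{'alpha': [2, 1, 5], 'beta': [9, 1, 9, 475]}
{'alpha': [2, 1, 5], 'beta': [9, 1, 9, 475], 'gamma': [26, 10, 37]}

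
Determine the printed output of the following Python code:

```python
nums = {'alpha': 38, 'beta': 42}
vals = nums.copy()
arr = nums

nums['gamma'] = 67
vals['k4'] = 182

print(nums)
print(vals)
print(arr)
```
{'alpha': 38, 'beta': 42, 'gamma': 67}
{'alpha': 38, 'beta': 42, 'k4': 182}
{'alpha': 38, 'beta': 42, 'gamma': 67}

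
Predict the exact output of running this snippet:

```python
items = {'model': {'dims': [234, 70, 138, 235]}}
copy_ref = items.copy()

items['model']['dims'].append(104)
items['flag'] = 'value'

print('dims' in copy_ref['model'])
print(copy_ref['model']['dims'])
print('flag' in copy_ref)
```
True
[234, 70, 138, 235, 104]
False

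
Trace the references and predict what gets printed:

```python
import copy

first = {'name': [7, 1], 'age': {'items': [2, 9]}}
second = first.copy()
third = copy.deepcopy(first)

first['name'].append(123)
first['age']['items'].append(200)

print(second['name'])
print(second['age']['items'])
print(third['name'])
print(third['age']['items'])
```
[7, 1, 123]
[2, 9, 200]
[7, 1]
[2, 9]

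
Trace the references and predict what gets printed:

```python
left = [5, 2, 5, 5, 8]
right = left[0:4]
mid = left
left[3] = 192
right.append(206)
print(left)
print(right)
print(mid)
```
[5, 2, 5, 192, 8]
[5, 2, 5, 5, 206]
[5, 2, 5, 192, 8]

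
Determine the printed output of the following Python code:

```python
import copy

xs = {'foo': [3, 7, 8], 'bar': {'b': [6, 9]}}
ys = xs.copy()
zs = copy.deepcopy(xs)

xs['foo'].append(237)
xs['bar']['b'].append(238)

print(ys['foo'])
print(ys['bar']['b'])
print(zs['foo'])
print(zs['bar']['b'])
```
[3, 7, 8, 237]
[6, 9, 238]
[3, 7, 8]
[6, 9]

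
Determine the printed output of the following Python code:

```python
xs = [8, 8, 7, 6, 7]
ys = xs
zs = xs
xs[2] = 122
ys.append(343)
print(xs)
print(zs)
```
[8, 8, 122, 6, 7, 343]
[8, 8, 122, 6, 7, 343]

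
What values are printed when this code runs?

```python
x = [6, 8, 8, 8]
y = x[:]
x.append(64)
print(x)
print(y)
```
[6, 8, 8, 8, 64]
[6, 8, 8, 8]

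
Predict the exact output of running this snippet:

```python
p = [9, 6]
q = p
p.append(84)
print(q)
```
[9, 6, 84]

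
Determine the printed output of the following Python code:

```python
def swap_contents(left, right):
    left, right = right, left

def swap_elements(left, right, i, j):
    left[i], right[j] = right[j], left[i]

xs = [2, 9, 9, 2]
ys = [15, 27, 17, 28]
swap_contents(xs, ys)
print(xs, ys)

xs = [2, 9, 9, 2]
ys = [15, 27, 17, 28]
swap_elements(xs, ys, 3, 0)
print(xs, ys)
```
[2, 9, 9, 2] [15, 27, 17, 28]
[2, 9, 9, 15] [2, 27, 17, 28]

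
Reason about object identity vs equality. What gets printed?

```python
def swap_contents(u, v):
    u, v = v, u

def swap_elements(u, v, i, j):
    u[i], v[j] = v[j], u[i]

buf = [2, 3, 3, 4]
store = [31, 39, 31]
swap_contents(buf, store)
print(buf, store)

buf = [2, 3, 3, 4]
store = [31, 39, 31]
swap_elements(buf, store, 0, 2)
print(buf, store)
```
[2, 3, 3, 4] [31, 39, 31]
[31, 3, 3, 4] [31, 39, 2]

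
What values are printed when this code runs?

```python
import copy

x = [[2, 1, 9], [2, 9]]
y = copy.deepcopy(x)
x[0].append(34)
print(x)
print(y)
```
[[2, 1, 9, 34], [2, 9]]
[[2, 1, 9], [2, 9]]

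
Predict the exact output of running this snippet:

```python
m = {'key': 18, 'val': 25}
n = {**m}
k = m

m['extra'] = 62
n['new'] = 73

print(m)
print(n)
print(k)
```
{'key': 18, 'val': 25, 'extra': 62}
{'key': 18, 'val': 25, 'new': 73}
{'key': 18, 'val': 25, 'extra': 62}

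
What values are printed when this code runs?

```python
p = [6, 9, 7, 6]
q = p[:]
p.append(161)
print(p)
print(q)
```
[6, 9, 7, 6, 161]
[6, 9, 7, 6]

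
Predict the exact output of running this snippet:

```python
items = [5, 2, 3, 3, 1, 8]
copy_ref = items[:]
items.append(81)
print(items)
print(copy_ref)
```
[5, 2, 3, 3, 1, 8, 81]
[5, 2, 3, 3, 1, 8]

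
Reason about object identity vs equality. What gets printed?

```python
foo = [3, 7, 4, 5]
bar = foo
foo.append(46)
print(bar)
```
[3, 7, 4, 5, 46]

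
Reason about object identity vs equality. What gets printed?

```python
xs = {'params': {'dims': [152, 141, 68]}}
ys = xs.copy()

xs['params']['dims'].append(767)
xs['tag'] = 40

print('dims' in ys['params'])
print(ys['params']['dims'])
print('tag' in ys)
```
True
[152, 141, 68, 767]
False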